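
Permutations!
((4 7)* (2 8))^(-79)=(2 8)(4 7)=[0, 1, 8, 3, 7, 5, 6, 4, 2]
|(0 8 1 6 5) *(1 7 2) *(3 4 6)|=|(0 8 7 2 1 3 4 6 5)|=9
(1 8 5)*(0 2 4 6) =[2, 8, 4, 3, 6, 1, 0, 7, 5] =(0 2 4 6)(1 8 5)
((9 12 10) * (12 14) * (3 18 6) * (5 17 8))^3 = (18)(9 10 12 14) = [0, 1, 2, 3, 4, 5, 6, 7, 8, 10, 12, 11, 14, 13, 9, 15, 16, 17, 18]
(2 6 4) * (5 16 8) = (2 6 4)(5 16 8) = [0, 1, 6, 3, 2, 16, 4, 7, 5, 9, 10, 11, 12, 13, 14, 15, 8]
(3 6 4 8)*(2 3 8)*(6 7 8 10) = [0, 1, 3, 7, 2, 5, 4, 8, 10, 9, 6] = (2 3 7 8 10 6 4)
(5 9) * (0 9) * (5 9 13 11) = [13, 1, 2, 3, 4, 0, 6, 7, 8, 9, 10, 5, 12, 11] = (0 13 11 5)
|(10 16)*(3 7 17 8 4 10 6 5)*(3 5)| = 8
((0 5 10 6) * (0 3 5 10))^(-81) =(0 5 3 6 10) =[5, 1, 2, 6, 4, 3, 10, 7, 8, 9, 0]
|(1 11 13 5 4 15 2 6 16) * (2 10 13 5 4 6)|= 20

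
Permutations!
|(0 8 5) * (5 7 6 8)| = 6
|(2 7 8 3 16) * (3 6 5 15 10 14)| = |(2 7 8 6 5 15 10 14 3 16)| = 10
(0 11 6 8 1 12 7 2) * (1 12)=(0 11 6 8 12 7 2)=[11, 1, 0, 3, 4, 5, 8, 2, 12, 9, 10, 6, 7]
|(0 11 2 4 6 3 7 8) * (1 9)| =8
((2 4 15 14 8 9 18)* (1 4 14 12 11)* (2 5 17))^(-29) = (1 4 15 12 11)(2 17 5 18 9 8 14) = [0, 4, 17, 3, 15, 18, 6, 7, 14, 8, 10, 1, 11, 13, 2, 12, 16, 5, 9]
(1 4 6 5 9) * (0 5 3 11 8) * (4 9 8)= (0 5 8)(1 9)(3 11 4 6)= [5, 9, 2, 11, 6, 8, 3, 7, 0, 1, 10, 4]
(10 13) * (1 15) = (1 15)(10 13) = [0, 15, 2, 3, 4, 5, 6, 7, 8, 9, 13, 11, 12, 10, 14, 1]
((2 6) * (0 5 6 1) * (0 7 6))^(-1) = [5, 2, 6, 3, 4, 0, 7, 1] = (0 5)(1 2 6 7)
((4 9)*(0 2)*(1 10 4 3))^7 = (0 2)(1 4 3 10 9) = [2, 4, 0, 10, 3, 5, 6, 7, 8, 1, 9]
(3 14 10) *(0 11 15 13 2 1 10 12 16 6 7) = [11, 10, 1, 14, 4, 5, 7, 0, 8, 9, 3, 15, 16, 2, 12, 13, 6] = (0 11 15 13 2 1 10 3 14 12 16 6 7)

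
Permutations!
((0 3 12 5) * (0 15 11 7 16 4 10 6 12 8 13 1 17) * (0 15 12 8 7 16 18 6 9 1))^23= (0 7 6 13 3 18 8)(1 9 10 4 16 11 15 17)(5 12)= [7, 9, 2, 18, 16, 12, 13, 6, 0, 10, 4, 15, 5, 3, 14, 17, 11, 1, 8]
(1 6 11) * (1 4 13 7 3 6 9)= [0, 9, 2, 6, 13, 5, 11, 3, 8, 1, 10, 4, 12, 7]= (1 9)(3 6 11 4 13 7)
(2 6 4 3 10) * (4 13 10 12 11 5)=(2 6 13 10)(3 12 11 5 4)=[0, 1, 6, 12, 3, 4, 13, 7, 8, 9, 2, 5, 11, 10]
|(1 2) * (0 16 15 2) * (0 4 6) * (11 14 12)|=21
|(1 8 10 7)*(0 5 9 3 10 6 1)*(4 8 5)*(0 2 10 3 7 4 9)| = |(0 9 7 2 10 4 8 6 1 5)| = 10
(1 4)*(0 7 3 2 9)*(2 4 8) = (0 7 3 4 1 8 2 9) = [7, 8, 9, 4, 1, 5, 6, 3, 2, 0]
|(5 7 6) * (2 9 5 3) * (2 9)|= |(3 9 5 7 6)|= 5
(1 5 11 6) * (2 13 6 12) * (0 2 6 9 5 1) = (0 2 13 9 5 11 12 6) = [2, 1, 13, 3, 4, 11, 0, 7, 8, 5, 10, 12, 6, 9]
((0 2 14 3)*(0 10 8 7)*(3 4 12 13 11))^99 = (14) = [0, 1, 2, 3, 4, 5, 6, 7, 8, 9, 10, 11, 12, 13, 14]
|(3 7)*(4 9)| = |(3 7)(4 9)| = 2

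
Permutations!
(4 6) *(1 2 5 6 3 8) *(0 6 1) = (0 6 4 3 8)(1 2 5) = [6, 2, 5, 8, 3, 1, 4, 7, 0]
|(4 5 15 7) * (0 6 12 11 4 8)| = 9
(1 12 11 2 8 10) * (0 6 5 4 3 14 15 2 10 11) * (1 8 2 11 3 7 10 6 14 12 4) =(0 14 15 11 6 5 1 4 7 10 8 3 12) =[14, 4, 2, 12, 7, 1, 5, 10, 3, 9, 8, 6, 0, 13, 15, 11]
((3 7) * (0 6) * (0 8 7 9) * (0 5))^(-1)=(0 5 9 3 7 8 6)=[5, 1, 2, 7, 4, 9, 0, 8, 6, 3]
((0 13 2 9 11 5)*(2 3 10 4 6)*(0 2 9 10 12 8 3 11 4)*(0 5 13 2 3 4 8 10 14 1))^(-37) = [1, 14, 0, 5, 8, 10, 4, 7, 9, 6, 12, 13, 3, 11, 2] = (0 1 14 2)(3 5 10 12)(4 8 9 6)(11 13)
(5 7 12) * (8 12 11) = [0, 1, 2, 3, 4, 7, 6, 11, 12, 9, 10, 8, 5] = (5 7 11 8 12)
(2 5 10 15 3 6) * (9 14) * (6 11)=(2 5 10 15 3 11 6)(9 14)=[0, 1, 5, 11, 4, 10, 2, 7, 8, 14, 15, 6, 12, 13, 9, 3]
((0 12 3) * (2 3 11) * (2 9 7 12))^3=(7 9 11 12)=[0, 1, 2, 3, 4, 5, 6, 9, 8, 11, 10, 12, 7]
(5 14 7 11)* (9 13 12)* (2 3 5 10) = (2 3 5 14 7 11 10)(9 13 12) = [0, 1, 3, 5, 4, 14, 6, 11, 8, 13, 2, 10, 9, 12, 7]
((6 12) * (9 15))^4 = (15) = [0, 1, 2, 3, 4, 5, 6, 7, 8, 9, 10, 11, 12, 13, 14, 15]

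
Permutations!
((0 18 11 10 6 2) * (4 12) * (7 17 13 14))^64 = (0 6 11)(2 10 18) = [6, 1, 10, 3, 4, 5, 11, 7, 8, 9, 18, 0, 12, 13, 14, 15, 16, 17, 2]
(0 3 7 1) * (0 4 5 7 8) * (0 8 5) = [3, 4, 2, 5, 0, 7, 6, 1, 8] = (8)(0 3 5 7 1 4)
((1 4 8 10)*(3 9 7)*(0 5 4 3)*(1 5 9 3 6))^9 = (1 6)(4 8 10 5) = [0, 6, 2, 3, 8, 4, 1, 7, 10, 9, 5]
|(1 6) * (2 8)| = 2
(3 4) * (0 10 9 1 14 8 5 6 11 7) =(0 10 9 1 14 8 5 6 11 7)(3 4) =[10, 14, 2, 4, 3, 6, 11, 0, 5, 1, 9, 7, 12, 13, 8]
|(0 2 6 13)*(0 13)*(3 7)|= |(13)(0 2 6)(3 7)|= 6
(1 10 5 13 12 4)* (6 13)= (1 10 5 6 13 12 4)= [0, 10, 2, 3, 1, 6, 13, 7, 8, 9, 5, 11, 4, 12]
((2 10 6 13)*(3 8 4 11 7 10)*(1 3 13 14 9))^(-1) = (1 9 14 6 10 7 11 4 8 3)(2 13) = [0, 9, 13, 1, 8, 5, 10, 11, 3, 14, 7, 4, 12, 2, 6]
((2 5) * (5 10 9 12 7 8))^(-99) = (2 5 8 7 12 9 10) = [0, 1, 5, 3, 4, 8, 6, 12, 7, 10, 2, 11, 9]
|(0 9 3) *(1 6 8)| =3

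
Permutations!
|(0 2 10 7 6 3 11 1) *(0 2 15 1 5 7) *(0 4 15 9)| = |(0 9)(1 2 10 4 15)(3 11 5 7 6)| = 10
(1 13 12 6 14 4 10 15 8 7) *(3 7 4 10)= (1 13 12 6 14 10 15 8 4 3 7)= [0, 13, 2, 7, 3, 5, 14, 1, 4, 9, 15, 11, 6, 12, 10, 8]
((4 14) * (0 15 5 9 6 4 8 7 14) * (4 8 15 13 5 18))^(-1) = [4, 1, 2, 3, 18, 13, 9, 8, 6, 5, 10, 11, 12, 0, 7, 14, 16, 17, 15] = (0 4 18 15 14 7 8 6 9 5 13)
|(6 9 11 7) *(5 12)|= 4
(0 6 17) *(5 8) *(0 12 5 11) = (0 6 17 12 5 8 11) = [6, 1, 2, 3, 4, 8, 17, 7, 11, 9, 10, 0, 5, 13, 14, 15, 16, 12]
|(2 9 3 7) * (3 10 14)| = |(2 9 10 14 3 7)| = 6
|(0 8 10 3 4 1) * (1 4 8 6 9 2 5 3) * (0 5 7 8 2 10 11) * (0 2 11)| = |(0 6 9 10 1 5 3 11 2 7 8)| = 11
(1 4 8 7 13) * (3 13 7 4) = (1 3 13)(4 8) = [0, 3, 2, 13, 8, 5, 6, 7, 4, 9, 10, 11, 12, 1]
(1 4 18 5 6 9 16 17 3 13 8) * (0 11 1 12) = [11, 4, 2, 13, 18, 6, 9, 7, 12, 16, 10, 1, 0, 8, 14, 15, 17, 3, 5] = (0 11 1 4 18 5 6 9 16 17 3 13 8 12)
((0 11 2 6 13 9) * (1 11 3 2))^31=(0 3 2 6 13 9)(1 11)=[3, 11, 6, 2, 4, 5, 13, 7, 8, 0, 10, 1, 12, 9]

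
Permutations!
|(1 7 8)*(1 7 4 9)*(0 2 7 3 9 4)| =7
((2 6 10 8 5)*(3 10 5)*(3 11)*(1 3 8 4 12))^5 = (12)(2 5 6)(8 11) = [0, 1, 5, 3, 4, 6, 2, 7, 11, 9, 10, 8, 12]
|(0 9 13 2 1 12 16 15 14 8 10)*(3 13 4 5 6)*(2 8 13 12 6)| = |(0 9 4 5 2 1 6 3 12 16 15 14 13 8 10)| = 15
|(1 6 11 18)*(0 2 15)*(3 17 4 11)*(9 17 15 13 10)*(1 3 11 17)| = 22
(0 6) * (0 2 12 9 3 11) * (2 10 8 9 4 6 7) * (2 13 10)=(0 7 13 10 8 9 3 11)(2 12 4 6)=[7, 1, 12, 11, 6, 5, 2, 13, 9, 3, 8, 0, 4, 10]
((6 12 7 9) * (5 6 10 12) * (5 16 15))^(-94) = (5 16)(6 15)(7 10)(9 12) = [0, 1, 2, 3, 4, 16, 15, 10, 8, 12, 7, 11, 9, 13, 14, 6, 5]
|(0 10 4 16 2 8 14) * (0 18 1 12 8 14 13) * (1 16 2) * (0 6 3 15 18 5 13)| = 15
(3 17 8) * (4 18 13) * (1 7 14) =(1 7 14)(3 17 8)(4 18 13) =[0, 7, 2, 17, 18, 5, 6, 14, 3, 9, 10, 11, 12, 4, 1, 15, 16, 8, 13]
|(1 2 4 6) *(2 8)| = 5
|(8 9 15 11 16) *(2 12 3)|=15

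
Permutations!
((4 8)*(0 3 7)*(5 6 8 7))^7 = [0, 1, 2, 3, 4, 5, 6, 7, 8] = (8)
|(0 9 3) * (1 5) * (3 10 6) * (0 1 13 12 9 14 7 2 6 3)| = |(0 14 7 2 6)(1 5 13 12 9 10 3)| = 35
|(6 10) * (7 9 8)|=|(6 10)(7 9 8)|=6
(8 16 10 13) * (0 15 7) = [15, 1, 2, 3, 4, 5, 6, 0, 16, 9, 13, 11, 12, 8, 14, 7, 10] = (0 15 7)(8 16 10 13)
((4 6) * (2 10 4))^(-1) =(2 6 4 10) =[0, 1, 6, 3, 10, 5, 4, 7, 8, 9, 2]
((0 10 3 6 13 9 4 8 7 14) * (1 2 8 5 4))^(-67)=(0 14 7 8 2 1 9 13 6 3 10)(4 5)=[14, 9, 1, 10, 5, 4, 3, 8, 2, 13, 0, 11, 12, 6, 7]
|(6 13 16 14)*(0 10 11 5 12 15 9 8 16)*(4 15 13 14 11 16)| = |(0 10 16 11 5 12 13)(4 15 9 8)(6 14)| = 28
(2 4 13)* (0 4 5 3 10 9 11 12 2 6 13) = (0 4)(2 5 3 10 9 11 12)(6 13) = [4, 1, 5, 10, 0, 3, 13, 7, 8, 11, 9, 12, 2, 6]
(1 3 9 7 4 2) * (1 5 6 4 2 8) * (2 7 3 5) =(1 5 6 4 8)(3 9) =[0, 5, 2, 9, 8, 6, 4, 7, 1, 3]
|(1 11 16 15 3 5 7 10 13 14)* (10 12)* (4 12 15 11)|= 12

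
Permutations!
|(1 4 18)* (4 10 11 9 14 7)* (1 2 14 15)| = |(1 10 11 9 15)(2 14 7 4 18)| = 5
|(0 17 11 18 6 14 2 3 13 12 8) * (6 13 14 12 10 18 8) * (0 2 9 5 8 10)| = 6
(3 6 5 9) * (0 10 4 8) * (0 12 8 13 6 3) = (0 10 4 13 6 5 9)(8 12) = [10, 1, 2, 3, 13, 9, 5, 7, 12, 0, 4, 11, 8, 6]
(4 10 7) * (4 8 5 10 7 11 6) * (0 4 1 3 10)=[4, 3, 2, 10, 7, 0, 1, 8, 5, 9, 11, 6]=(0 4 7 8 5)(1 3 10 11 6)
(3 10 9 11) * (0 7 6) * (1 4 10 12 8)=(0 7 6)(1 4 10 9 11 3 12 8)=[7, 4, 2, 12, 10, 5, 0, 6, 1, 11, 9, 3, 8]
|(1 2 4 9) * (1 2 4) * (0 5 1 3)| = 7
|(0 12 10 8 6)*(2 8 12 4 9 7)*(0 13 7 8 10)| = 10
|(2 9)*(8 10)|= 2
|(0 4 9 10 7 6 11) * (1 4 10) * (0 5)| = |(0 10 7 6 11 5)(1 4 9)| = 6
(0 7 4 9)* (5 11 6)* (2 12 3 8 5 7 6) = (0 6 7 4 9)(2 12 3 8 5 11) = [6, 1, 12, 8, 9, 11, 7, 4, 5, 0, 10, 2, 3]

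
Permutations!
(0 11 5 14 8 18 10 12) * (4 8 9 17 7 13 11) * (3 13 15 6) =(0 4 8 18 10 12)(3 13 11 5 14 9 17 7 15 6) =[4, 1, 2, 13, 8, 14, 3, 15, 18, 17, 12, 5, 0, 11, 9, 6, 16, 7, 10]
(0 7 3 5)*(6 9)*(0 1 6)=(0 7 3 5 1 6 9)=[7, 6, 2, 5, 4, 1, 9, 3, 8, 0]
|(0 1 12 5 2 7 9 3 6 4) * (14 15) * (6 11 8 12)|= 8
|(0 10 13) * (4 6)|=|(0 10 13)(4 6)|=6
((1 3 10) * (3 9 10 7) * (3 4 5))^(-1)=(1 10 9)(3 5 4 7)=[0, 10, 2, 5, 7, 4, 6, 3, 8, 1, 9]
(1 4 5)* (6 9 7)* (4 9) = (1 9 7 6 4 5) = [0, 9, 2, 3, 5, 1, 4, 6, 8, 7]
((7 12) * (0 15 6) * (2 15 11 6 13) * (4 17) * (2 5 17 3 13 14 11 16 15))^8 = (0 15 11)(3 17 13 4 5)(6 16 14) = [15, 1, 2, 17, 5, 3, 16, 7, 8, 9, 10, 0, 12, 4, 6, 11, 14, 13]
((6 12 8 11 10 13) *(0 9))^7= [9, 1, 2, 3, 4, 5, 12, 7, 11, 0, 13, 10, 8, 6]= (0 9)(6 12 8 11 10 13)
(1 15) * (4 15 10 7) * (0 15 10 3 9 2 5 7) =(0 15 1 3 9 2 5 7 4 10) =[15, 3, 5, 9, 10, 7, 6, 4, 8, 2, 0, 11, 12, 13, 14, 1]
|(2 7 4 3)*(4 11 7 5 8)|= |(2 5 8 4 3)(7 11)|= 10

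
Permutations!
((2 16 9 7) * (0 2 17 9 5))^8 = (7 9 17) = [0, 1, 2, 3, 4, 5, 6, 9, 8, 17, 10, 11, 12, 13, 14, 15, 16, 7]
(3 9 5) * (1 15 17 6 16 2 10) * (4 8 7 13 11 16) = [0, 15, 10, 9, 8, 3, 4, 13, 7, 5, 1, 16, 12, 11, 14, 17, 2, 6] = (1 15 17 6 4 8 7 13 11 16 2 10)(3 9 5)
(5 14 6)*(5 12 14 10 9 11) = [0, 1, 2, 3, 4, 10, 12, 7, 8, 11, 9, 5, 14, 13, 6] = (5 10 9 11)(6 12 14)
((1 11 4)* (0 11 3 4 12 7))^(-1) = (0 7 12 11)(1 4 3) = [7, 4, 2, 1, 3, 5, 6, 12, 8, 9, 10, 0, 11]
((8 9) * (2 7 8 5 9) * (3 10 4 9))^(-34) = (2 8 7)(3 10 4 9 5) = [0, 1, 8, 10, 9, 3, 6, 2, 7, 5, 4]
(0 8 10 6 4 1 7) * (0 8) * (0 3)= [3, 7, 2, 0, 1, 5, 4, 8, 10, 9, 6]= (0 3)(1 7 8 10 6 4)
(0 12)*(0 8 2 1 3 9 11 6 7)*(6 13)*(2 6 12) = (0 2 1 3 9 11 13 12 8 6 7) = [2, 3, 1, 9, 4, 5, 7, 0, 6, 11, 10, 13, 8, 12]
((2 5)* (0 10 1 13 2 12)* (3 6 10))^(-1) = (0 12 5 2 13 1 10 6 3) = [12, 10, 13, 0, 4, 2, 3, 7, 8, 9, 6, 11, 5, 1]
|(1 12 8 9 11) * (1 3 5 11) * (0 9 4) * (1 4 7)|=12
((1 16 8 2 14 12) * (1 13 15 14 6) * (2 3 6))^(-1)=(1 6 3 8 16)(12 14 15 13)=[0, 6, 2, 8, 4, 5, 3, 7, 16, 9, 10, 11, 14, 12, 15, 13, 1]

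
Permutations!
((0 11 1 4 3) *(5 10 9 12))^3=(0 4 11 3 1)(5 12 9 10)=[4, 0, 2, 1, 11, 12, 6, 7, 8, 10, 5, 3, 9]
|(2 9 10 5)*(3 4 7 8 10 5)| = |(2 9 5)(3 4 7 8 10)| = 15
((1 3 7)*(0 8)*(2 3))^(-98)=(8)(1 3)(2 7)=[0, 3, 7, 1, 4, 5, 6, 2, 8]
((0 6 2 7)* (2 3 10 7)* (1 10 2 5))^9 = (0 6 3 2 5 1 10 7) = [6, 10, 5, 2, 4, 1, 3, 0, 8, 9, 7]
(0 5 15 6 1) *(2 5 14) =(0 14 2 5 15 6 1) =[14, 0, 5, 3, 4, 15, 1, 7, 8, 9, 10, 11, 12, 13, 2, 6]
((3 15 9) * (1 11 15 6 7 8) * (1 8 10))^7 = (1 10 7 6 3 9 15 11) = [0, 10, 2, 9, 4, 5, 3, 6, 8, 15, 7, 1, 12, 13, 14, 11]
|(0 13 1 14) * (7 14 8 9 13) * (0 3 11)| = 20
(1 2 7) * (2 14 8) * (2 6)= [0, 14, 7, 3, 4, 5, 2, 1, 6, 9, 10, 11, 12, 13, 8]= (1 14 8 6 2 7)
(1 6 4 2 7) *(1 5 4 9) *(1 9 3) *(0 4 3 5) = [4, 6, 7, 1, 2, 3, 5, 0, 8, 9] = (9)(0 4 2 7)(1 6 5 3)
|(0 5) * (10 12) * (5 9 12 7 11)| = |(0 9 12 10 7 11 5)| = 7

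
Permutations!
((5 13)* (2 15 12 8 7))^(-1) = (2 7 8 12 15)(5 13) = [0, 1, 7, 3, 4, 13, 6, 8, 12, 9, 10, 11, 15, 5, 14, 2]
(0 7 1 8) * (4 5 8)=(0 7 1 4 5 8)=[7, 4, 2, 3, 5, 8, 6, 1, 0]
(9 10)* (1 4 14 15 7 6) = (1 4 14 15 7 6)(9 10) = [0, 4, 2, 3, 14, 5, 1, 6, 8, 10, 9, 11, 12, 13, 15, 7]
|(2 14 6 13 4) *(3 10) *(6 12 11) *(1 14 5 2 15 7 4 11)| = 6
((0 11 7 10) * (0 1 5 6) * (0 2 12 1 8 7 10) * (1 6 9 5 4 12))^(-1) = (0 7 8 10 11)(1 2 6 12 4)(5 9) = [7, 2, 6, 3, 1, 9, 12, 8, 10, 5, 11, 0, 4]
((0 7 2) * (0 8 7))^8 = [0, 1, 7, 3, 4, 5, 6, 8, 2] = (2 7 8)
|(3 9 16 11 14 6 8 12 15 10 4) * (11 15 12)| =|(3 9 16 15 10 4)(6 8 11 14)| =12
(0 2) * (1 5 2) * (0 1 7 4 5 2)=[7, 2, 1, 3, 5, 0, 6, 4]=(0 7 4 5)(1 2)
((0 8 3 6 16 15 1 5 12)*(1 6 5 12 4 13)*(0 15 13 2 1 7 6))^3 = (0 5 1)(2 15 3)(4 12 8)(6 7 13 16) = [5, 0, 15, 2, 12, 1, 7, 13, 4, 9, 10, 11, 8, 16, 14, 3, 6]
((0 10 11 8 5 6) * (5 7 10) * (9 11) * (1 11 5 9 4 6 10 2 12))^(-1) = [6, 12, 7, 3, 10, 9, 4, 8, 11, 0, 5, 1, 2] = (0 6 4 10 5 9)(1 12 2 7 8 11)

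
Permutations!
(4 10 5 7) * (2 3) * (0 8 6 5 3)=(0 8 6 5 7 4 10 3 2)=[8, 1, 0, 2, 10, 7, 5, 4, 6, 9, 3]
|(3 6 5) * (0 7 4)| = |(0 7 4)(3 6 5)| = 3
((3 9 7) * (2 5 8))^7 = (2 5 8)(3 9 7) = [0, 1, 5, 9, 4, 8, 6, 3, 2, 7]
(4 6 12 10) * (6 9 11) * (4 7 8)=(4 9 11 6 12 10 7 8)=[0, 1, 2, 3, 9, 5, 12, 8, 4, 11, 7, 6, 10]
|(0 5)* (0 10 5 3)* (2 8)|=|(0 3)(2 8)(5 10)|=2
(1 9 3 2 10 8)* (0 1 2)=(0 1 9 3)(2 10 8)=[1, 9, 10, 0, 4, 5, 6, 7, 2, 3, 8]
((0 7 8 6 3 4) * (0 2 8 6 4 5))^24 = (8)(0 5 3 6 7) = [5, 1, 2, 6, 4, 3, 7, 0, 8]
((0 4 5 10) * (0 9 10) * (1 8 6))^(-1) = [5, 6, 2, 3, 0, 4, 8, 7, 1, 10, 9] = (0 5 4)(1 6 8)(9 10)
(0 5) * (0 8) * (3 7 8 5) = (0 3 7 8) = [3, 1, 2, 7, 4, 5, 6, 8, 0]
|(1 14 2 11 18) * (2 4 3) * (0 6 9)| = 21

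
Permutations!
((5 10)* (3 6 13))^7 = (3 6 13)(5 10) = [0, 1, 2, 6, 4, 10, 13, 7, 8, 9, 5, 11, 12, 3]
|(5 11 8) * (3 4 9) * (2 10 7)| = 3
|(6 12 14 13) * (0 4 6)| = 6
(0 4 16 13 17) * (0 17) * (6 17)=(0 4 16 13)(6 17)=[4, 1, 2, 3, 16, 5, 17, 7, 8, 9, 10, 11, 12, 0, 14, 15, 13, 6]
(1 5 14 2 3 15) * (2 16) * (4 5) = (1 4 5 14 16 2 3 15) = [0, 4, 3, 15, 5, 14, 6, 7, 8, 9, 10, 11, 12, 13, 16, 1, 2]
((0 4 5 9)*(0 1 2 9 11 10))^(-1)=(0 10 11 5 4)(1 9 2)=[10, 9, 1, 3, 0, 4, 6, 7, 8, 2, 11, 5]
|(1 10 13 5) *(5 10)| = |(1 5)(10 13)| = 2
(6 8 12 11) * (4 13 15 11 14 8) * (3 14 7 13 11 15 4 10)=(15)(3 14 8 12 7 13 4 11 6 10)=[0, 1, 2, 14, 11, 5, 10, 13, 12, 9, 3, 6, 7, 4, 8, 15]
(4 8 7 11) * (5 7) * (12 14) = (4 8 5 7 11)(12 14) = [0, 1, 2, 3, 8, 7, 6, 11, 5, 9, 10, 4, 14, 13, 12]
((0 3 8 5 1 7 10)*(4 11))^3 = (0 5 10 8 7 3 1)(4 11) = [5, 0, 2, 1, 11, 10, 6, 3, 7, 9, 8, 4]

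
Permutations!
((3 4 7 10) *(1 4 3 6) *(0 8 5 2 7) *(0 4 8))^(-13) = [0, 8, 7, 3, 4, 2, 1, 10, 5, 9, 6] = (1 8 5 2 7 10 6)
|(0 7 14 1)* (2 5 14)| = 6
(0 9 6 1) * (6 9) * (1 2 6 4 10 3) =[4, 0, 6, 1, 10, 5, 2, 7, 8, 9, 3] =(0 4 10 3 1)(2 6)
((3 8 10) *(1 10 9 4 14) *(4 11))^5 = [0, 11, 2, 14, 8, 5, 6, 7, 1, 10, 4, 3, 12, 13, 9] = (1 11 3 14 9 10 4 8)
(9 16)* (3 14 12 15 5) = (3 14 12 15 5)(9 16) = [0, 1, 2, 14, 4, 3, 6, 7, 8, 16, 10, 11, 15, 13, 12, 5, 9]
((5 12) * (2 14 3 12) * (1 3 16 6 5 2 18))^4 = (1 14 18 2 5 12 6 3 16) = [0, 14, 5, 16, 4, 12, 3, 7, 8, 9, 10, 11, 6, 13, 18, 15, 1, 17, 2]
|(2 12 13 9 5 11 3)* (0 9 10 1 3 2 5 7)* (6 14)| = |(0 9 7)(1 3 5 11 2 12 13 10)(6 14)| = 24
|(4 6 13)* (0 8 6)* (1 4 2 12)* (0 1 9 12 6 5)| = |(0 8 5)(1 4)(2 6 13)(9 12)| = 6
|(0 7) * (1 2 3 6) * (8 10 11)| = 12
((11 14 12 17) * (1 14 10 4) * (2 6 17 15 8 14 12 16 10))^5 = (1 16 15 4 14 12 10 8)(2 6 17 11) = [0, 16, 6, 3, 14, 5, 17, 7, 1, 9, 8, 2, 10, 13, 12, 4, 15, 11]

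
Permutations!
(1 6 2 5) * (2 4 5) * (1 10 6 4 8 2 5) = (1 4)(2 5 10 6 8) = [0, 4, 5, 3, 1, 10, 8, 7, 2, 9, 6]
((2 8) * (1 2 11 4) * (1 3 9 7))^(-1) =(1 7 9 3 4 11 8 2) =[0, 7, 1, 4, 11, 5, 6, 9, 2, 3, 10, 8]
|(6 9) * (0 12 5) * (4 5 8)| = |(0 12 8 4 5)(6 9)| = 10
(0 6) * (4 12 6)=[4, 1, 2, 3, 12, 5, 0, 7, 8, 9, 10, 11, 6]=(0 4 12 6)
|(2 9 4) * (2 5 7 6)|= |(2 9 4 5 7 6)|= 6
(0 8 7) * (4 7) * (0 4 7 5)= [8, 1, 2, 3, 5, 0, 6, 4, 7]= (0 8 7 4 5)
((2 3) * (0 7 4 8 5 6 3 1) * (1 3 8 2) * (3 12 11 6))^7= (0 8 2 1 6 4 3 11 7 5 12)= [8, 6, 1, 11, 3, 12, 4, 5, 2, 9, 10, 7, 0]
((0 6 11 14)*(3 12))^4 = [0, 1, 2, 3, 4, 5, 6, 7, 8, 9, 10, 11, 12, 13, 14] = (14)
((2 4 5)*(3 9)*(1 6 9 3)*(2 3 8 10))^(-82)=[0, 9, 5, 10, 3, 8, 1, 7, 2, 6, 4]=(1 9 6)(2 5 8)(3 10 4)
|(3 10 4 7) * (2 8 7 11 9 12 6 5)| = 11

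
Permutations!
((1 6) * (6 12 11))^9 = (1 12 11 6) = [0, 12, 2, 3, 4, 5, 1, 7, 8, 9, 10, 6, 11]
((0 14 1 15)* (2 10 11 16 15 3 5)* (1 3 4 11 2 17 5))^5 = [11, 0, 10, 15, 14, 17, 6, 7, 8, 9, 2, 3, 12, 13, 16, 4, 1, 5] = (0 11 3 15 4 14 16 1)(2 10)(5 17)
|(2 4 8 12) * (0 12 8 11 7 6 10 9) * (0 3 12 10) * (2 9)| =21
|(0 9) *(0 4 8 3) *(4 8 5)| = |(0 9 8 3)(4 5)| = 4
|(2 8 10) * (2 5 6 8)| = |(5 6 8 10)| = 4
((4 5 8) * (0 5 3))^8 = (0 4 5 3 8) = [4, 1, 2, 8, 5, 3, 6, 7, 0]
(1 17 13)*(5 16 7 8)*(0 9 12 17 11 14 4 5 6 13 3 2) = (0 9 12 17 3 2)(1 11 14 4 5 16 7 8 6 13) = [9, 11, 0, 2, 5, 16, 13, 8, 6, 12, 10, 14, 17, 1, 4, 15, 7, 3]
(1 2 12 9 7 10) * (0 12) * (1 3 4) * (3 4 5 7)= (0 12 9 3 5 7 10 4 1 2)= [12, 2, 0, 5, 1, 7, 6, 10, 8, 3, 4, 11, 9]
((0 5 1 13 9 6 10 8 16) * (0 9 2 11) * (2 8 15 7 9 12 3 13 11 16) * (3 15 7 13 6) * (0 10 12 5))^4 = (1 9 15 16 10 6 8)(2 11 3 13 5 7 12) = [0, 9, 11, 13, 4, 7, 8, 12, 1, 15, 6, 3, 2, 5, 14, 16, 10]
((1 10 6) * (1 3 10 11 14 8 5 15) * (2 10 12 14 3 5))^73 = (1 10 12 15 2 3 5 8 11 6 14) = [0, 10, 3, 5, 4, 8, 14, 7, 11, 9, 12, 6, 15, 13, 1, 2]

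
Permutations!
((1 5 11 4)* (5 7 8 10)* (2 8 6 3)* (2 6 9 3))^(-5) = (1 8 7 10 9 5 3 11 6 4 2) = [0, 8, 1, 11, 2, 3, 4, 10, 7, 5, 9, 6]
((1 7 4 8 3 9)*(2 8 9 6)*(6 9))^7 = [0, 9, 6, 8, 7, 5, 4, 1, 2, 3] = (1 9 3 8 2 6 4 7)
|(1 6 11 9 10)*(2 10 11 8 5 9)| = 8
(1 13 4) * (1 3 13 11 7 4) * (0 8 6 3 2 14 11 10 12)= (0 8 6 3 13 1 10 12)(2 14 11 7 4)= [8, 10, 14, 13, 2, 5, 3, 4, 6, 9, 12, 7, 0, 1, 11]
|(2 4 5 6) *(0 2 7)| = 6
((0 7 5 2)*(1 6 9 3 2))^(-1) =(0 2 3 9 6 1 5 7) =[2, 5, 3, 9, 4, 7, 1, 0, 8, 6]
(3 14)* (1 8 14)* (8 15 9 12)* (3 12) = (1 15 9 3)(8 14 12) = [0, 15, 2, 1, 4, 5, 6, 7, 14, 3, 10, 11, 8, 13, 12, 9]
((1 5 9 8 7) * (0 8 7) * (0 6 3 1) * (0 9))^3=(0 3)(1 8)(5 6)(7 9)=[3, 8, 2, 0, 4, 6, 5, 9, 1, 7]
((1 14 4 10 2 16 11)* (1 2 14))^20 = (2 11 16)(4 14 10) = [0, 1, 11, 3, 14, 5, 6, 7, 8, 9, 4, 16, 12, 13, 10, 15, 2]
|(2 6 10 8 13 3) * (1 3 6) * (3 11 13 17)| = |(1 11 13 6 10 8 17 3 2)| = 9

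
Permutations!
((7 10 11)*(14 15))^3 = (14 15) = [0, 1, 2, 3, 4, 5, 6, 7, 8, 9, 10, 11, 12, 13, 15, 14]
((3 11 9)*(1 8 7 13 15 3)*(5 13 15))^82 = [0, 11, 2, 7, 4, 5, 6, 1, 9, 3, 10, 15, 12, 13, 14, 8] = (1 11 15 8 9 3 7)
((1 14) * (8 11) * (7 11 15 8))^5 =(1 14)(7 11)(8 15) =[0, 14, 2, 3, 4, 5, 6, 11, 15, 9, 10, 7, 12, 13, 1, 8]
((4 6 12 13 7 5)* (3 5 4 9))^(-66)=(4 7 13 12 6)=[0, 1, 2, 3, 7, 5, 4, 13, 8, 9, 10, 11, 6, 12]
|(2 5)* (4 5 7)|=4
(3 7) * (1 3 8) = [0, 3, 2, 7, 4, 5, 6, 8, 1] = (1 3 7 8)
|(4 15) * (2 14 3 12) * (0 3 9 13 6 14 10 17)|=|(0 3 12 2 10 17)(4 15)(6 14 9 13)|=12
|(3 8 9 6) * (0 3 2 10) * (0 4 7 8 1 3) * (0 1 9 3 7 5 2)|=28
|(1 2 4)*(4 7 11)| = 5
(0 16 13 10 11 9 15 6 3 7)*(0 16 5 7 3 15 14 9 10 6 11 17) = (0 5 7 16 13 6 15 11 10 17)(9 14) = [5, 1, 2, 3, 4, 7, 15, 16, 8, 14, 17, 10, 12, 6, 9, 11, 13, 0]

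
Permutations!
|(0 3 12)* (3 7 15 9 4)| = 7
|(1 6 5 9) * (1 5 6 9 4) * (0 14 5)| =|(0 14 5 4 1 9)| =6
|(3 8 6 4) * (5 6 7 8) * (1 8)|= 12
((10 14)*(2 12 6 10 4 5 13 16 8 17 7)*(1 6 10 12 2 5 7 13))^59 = (1 10 7 6 14 5 12 4)(8 16 13 17) = [0, 10, 2, 3, 1, 12, 14, 6, 16, 9, 7, 11, 4, 17, 5, 15, 13, 8]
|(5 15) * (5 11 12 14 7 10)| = 7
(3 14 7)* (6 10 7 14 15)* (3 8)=(3 15 6 10 7 8)=[0, 1, 2, 15, 4, 5, 10, 8, 3, 9, 7, 11, 12, 13, 14, 6]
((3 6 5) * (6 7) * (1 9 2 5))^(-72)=(1 7 5 9 6 3 2)=[0, 7, 1, 2, 4, 9, 3, 5, 8, 6]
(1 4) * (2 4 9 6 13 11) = [0, 9, 4, 3, 1, 5, 13, 7, 8, 6, 10, 2, 12, 11] = (1 9 6 13 11 2 4)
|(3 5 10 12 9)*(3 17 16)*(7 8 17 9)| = |(3 5 10 12 7 8 17 16)| = 8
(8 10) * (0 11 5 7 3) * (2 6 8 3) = (0 11 5 7 2 6 8 10 3) = [11, 1, 6, 0, 4, 7, 8, 2, 10, 9, 3, 5]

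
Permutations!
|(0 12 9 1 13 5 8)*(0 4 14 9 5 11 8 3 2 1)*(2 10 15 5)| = 20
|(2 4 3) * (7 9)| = 6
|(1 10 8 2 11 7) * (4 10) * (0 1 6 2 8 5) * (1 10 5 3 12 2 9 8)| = 13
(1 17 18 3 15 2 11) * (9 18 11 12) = (1 17 11)(2 12 9 18 3 15) = [0, 17, 12, 15, 4, 5, 6, 7, 8, 18, 10, 1, 9, 13, 14, 2, 16, 11, 3]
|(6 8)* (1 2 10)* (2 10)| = |(1 10)(6 8)| = 2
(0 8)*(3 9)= [8, 1, 2, 9, 4, 5, 6, 7, 0, 3]= (0 8)(3 9)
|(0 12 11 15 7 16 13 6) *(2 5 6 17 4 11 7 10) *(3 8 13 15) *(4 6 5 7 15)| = |(0 12 15 10 2 7 16 4 11 3 8 13 17 6)| = 14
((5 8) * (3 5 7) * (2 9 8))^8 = (2 8 3)(5 9 7) = [0, 1, 8, 2, 4, 9, 6, 5, 3, 7]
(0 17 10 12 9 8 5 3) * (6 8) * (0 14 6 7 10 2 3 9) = (0 17 2 3 14 6 8 5 9 7 10 12) = [17, 1, 3, 14, 4, 9, 8, 10, 5, 7, 12, 11, 0, 13, 6, 15, 16, 2]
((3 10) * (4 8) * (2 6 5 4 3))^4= (2 8 6 3 5 10 4)= [0, 1, 8, 5, 2, 10, 3, 7, 6, 9, 4]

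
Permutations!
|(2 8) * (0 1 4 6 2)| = 6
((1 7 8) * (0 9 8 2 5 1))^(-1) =(0 8 9)(1 5 2 7) =[8, 5, 7, 3, 4, 2, 6, 1, 9, 0]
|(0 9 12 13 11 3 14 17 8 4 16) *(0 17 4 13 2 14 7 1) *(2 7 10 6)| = 55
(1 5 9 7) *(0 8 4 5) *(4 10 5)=(0 8 10 5 9 7 1)=[8, 0, 2, 3, 4, 9, 6, 1, 10, 7, 5]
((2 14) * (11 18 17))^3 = (18)(2 14) = [0, 1, 14, 3, 4, 5, 6, 7, 8, 9, 10, 11, 12, 13, 2, 15, 16, 17, 18]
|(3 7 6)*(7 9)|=|(3 9 7 6)|=4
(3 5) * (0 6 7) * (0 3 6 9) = [9, 1, 2, 5, 4, 6, 7, 3, 8, 0] = (0 9)(3 5 6 7)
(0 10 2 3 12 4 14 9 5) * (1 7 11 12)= (0 10 2 3 1 7 11 12 4 14 9 5)= [10, 7, 3, 1, 14, 0, 6, 11, 8, 5, 2, 12, 4, 13, 9]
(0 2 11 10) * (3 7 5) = (0 2 11 10)(3 7 5) = [2, 1, 11, 7, 4, 3, 6, 5, 8, 9, 0, 10]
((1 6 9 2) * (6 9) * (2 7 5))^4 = (1 2 5 7 9) = [0, 2, 5, 3, 4, 7, 6, 9, 8, 1]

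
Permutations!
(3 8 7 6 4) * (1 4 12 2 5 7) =(1 4 3 8)(2 5 7 6 12) =[0, 4, 5, 8, 3, 7, 12, 6, 1, 9, 10, 11, 2]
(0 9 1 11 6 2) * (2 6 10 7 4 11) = (0 9 1 2)(4 11 10 7) = [9, 2, 0, 3, 11, 5, 6, 4, 8, 1, 7, 10]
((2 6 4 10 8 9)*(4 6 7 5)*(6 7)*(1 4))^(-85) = [0, 2, 4, 3, 6, 9, 10, 8, 5, 1, 7] = (1 2 4 6 10 7 8 5 9)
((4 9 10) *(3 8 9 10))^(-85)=(3 9 8)(4 10)=[0, 1, 2, 9, 10, 5, 6, 7, 3, 8, 4]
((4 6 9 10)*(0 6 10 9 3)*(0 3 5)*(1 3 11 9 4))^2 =[5, 11, 2, 9, 1, 6, 0, 7, 8, 10, 3, 4] =(0 5 6)(1 11 4)(3 9 10)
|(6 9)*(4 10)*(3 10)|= |(3 10 4)(6 9)|= 6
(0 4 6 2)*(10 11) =(0 4 6 2)(10 11) =[4, 1, 0, 3, 6, 5, 2, 7, 8, 9, 11, 10]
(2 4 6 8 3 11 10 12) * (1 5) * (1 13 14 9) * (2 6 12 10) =[0, 5, 4, 11, 12, 13, 8, 7, 3, 1, 10, 2, 6, 14, 9] =(1 5 13 14 9)(2 4 12 6 8 3 11)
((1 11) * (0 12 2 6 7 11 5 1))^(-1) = (0 11 7 6 2 12)(1 5) = [11, 5, 12, 3, 4, 1, 2, 6, 8, 9, 10, 7, 0]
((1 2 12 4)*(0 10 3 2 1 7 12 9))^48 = (12)(0 2 10 9 3) = [2, 1, 10, 0, 4, 5, 6, 7, 8, 3, 9, 11, 12]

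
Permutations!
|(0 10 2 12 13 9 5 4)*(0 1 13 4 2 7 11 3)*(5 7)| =12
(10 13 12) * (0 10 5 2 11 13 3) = (0 10 3)(2 11 13 12 5) = [10, 1, 11, 0, 4, 2, 6, 7, 8, 9, 3, 13, 5, 12]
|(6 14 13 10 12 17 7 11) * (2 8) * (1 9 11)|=10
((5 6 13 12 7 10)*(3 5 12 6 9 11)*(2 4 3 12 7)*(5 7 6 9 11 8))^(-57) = [0, 1, 7, 6, 10, 2, 8, 13, 12, 11, 9, 4, 3, 5] = (2 7 13 5)(3 6 8 12)(4 10 9 11)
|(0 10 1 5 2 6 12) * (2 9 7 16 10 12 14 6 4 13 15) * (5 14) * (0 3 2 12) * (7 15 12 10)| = |(1 14 6 5 9 15 10)(2 4 13 12 3)(7 16)| = 70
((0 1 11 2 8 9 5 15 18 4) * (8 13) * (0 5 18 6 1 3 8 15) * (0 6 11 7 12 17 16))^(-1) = (0 16 17 12 7 1 6 5 4 18 9 8 3)(2 11 15 13) = [16, 6, 11, 0, 18, 4, 5, 1, 3, 8, 10, 15, 7, 2, 14, 13, 17, 12, 9]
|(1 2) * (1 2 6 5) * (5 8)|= |(1 6 8 5)|= 4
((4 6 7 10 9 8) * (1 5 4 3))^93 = (1 6 9)(3 4 10)(5 7 8) = [0, 6, 2, 4, 10, 7, 9, 8, 5, 1, 3]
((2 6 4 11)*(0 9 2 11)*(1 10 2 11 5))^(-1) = (0 4 6 2 10 1 5 11 9) = [4, 5, 10, 3, 6, 11, 2, 7, 8, 0, 1, 9]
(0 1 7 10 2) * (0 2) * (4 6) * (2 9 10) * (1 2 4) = [2, 7, 9, 3, 6, 5, 1, 4, 8, 10, 0] = (0 2 9 10)(1 7 4 6)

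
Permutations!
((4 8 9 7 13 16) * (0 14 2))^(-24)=(16)=[0, 1, 2, 3, 4, 5, 6, 7, 8, 9, 10, 11, 12, 13, 14, 15, 16]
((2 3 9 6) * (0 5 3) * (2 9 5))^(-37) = (0 2)(3 5)(6 9) = [2, 1, 0, 5, 4, 3, 9, 7, 8, 6]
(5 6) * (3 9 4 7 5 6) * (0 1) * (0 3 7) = [1, 3, 2, 9, 0, 7, 6, 5, 8, 4] = (0 1 3 9 4)(5 7)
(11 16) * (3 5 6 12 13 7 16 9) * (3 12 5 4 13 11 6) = (3 4 13 7 16 6 5)(9 12 11) = [0, 1, 2, 4, 13, 3, 5, 16, 8, 12, 10, 9, 11, 7, 14, 15, 6]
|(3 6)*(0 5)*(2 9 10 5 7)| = 6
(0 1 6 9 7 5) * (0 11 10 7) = (0 1 6 9)(5 11 10 7) = [1, 6, 2, 3, 4, 11, 9, 5, 8, 0, 7, 10]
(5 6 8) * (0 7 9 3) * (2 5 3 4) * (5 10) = [7, 1, 10, 0, 2, 6, 8, 9, 3, 4, 5] = (0 7 9 4 2 10 5 6 8 3)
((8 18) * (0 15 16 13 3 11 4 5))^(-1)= (0 5 4 11 3 13 16 15)(8 18)= [5, 1, 2, 13, 11, 4, 6, 7, 18, 9, 10, 3, 12, 16, 14, 0, 15, 17, 8]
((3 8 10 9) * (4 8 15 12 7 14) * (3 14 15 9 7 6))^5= [0, 1, 2, 10, 12, 5, 8, 9, 6, 7, 3, 11, 4, 13, 15, 14]= (3 10)(4 12)(6 8)(7 9)(14 15)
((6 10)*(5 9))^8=(10)=[0, 1, 2, 3, 4, 5, 6, 7, 8, 9, 10]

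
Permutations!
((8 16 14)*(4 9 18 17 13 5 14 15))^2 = (4 18 13 14 16)(5 8 15 9 17) = [0, 1, 2, 3, 18, 8, 6, 7, 15, 17, 10, 11, 12, 14, 16, 9, 4, 5, 13]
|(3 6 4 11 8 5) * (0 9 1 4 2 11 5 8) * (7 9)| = 10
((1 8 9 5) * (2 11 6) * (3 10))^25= [0, 8, 11, 10, 4, 1, 2, 7, 9, 5, 3, 6]= (1 8 9 5)(2 11 6)(3 10)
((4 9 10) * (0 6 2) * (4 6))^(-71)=(0 4 9 10 6 2)=[4, 1, 0, 3, 9, 5, 2, 7, 8, 10, 6]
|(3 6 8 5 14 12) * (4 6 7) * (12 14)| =7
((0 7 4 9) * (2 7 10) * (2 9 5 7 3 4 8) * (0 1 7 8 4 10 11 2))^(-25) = (0 4 9 2 8 7 10 11 5 1 3) = [4, 3, 8, 0, 9, 1, 6, 10, 7, 2, 11, 5]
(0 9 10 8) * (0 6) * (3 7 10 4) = (0 9 4 3 7 10 8 6) = [9, 1, 2, 7, 3, 5, 0, 10, 6, 4, 8]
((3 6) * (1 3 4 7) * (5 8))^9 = [0, 7, 2, 1, 6, 8, 3, 4, 5] = (1 7 4 6 3)(5 8)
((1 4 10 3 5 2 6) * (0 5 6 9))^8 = (1 3 4 6 10) = [0, 3, 2, 4, 6, 5, 10, 7, 8, 9, 1]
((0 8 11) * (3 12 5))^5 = (0 11 8)(3 5 12) = [11, 1, 2, 5, 4, 12, 6, 7, 0, 9, 10, 8, 3]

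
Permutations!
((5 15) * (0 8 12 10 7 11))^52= (15)(0 7 12)(8 11 10)= [7, 1, 2, 3, 4, 5, 6, 12, 11, 9, 8, 10, 0, 13, 14, 15]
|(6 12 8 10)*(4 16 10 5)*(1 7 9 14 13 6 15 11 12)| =24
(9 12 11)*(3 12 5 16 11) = [0, 1, 2, 12, 4, 16, 6, 7, 8, 5, 10, 9, 3, 13, 14, 15, 11] = (3 12)(5 16 11 9)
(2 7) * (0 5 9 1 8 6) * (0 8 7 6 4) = (0 5 9 1 7 2 6 8 4) = [5, 7, 6, 3, 0, 9, 8, 2, 4, 1]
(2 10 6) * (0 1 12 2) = (0 1 12 2 10 6) = [1, 12, 10, 3, 4, 5, 0, 7, 8, 9, 6, 11, 2]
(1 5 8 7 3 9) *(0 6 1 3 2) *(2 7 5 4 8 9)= [6, 4, 0, 2, 8, 9, 1, 7, 5, 3]= (0 6 1 4 8 5 9 3 2)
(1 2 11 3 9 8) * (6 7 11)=(1 2 6 7 11 3 9 8)=[0, 2, 6, 9, 4, 5, 7, 11, 1, 8, 10, 3]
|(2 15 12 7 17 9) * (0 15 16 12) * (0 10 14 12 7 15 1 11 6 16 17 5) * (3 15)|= 105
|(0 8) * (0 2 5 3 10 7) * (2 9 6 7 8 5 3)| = |(0 5 2 3 10 8 9 6 7)| = 9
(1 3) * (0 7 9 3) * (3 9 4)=[7, 0, 2, 1, 3, 5, 6, 4, 8, 9]=(9)(0 7 4 3 1)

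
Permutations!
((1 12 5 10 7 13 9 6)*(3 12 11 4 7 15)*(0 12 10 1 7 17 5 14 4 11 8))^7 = (0 8 1 5 17 4 14 12)(3 10 15)(6 9 13 7) = [8, 5, 2, 10, 14, 17, 9, 6, 1, 13, 15, 11, 0, 7, 12, 3, 16, 4]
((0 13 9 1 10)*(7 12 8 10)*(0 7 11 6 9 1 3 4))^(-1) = [4, 13, 2, 9, 3, 5, 11, 10, 12, 6, 8, 1, 7, 0] = (0 4 3 9 6 11 1 13)(7 10 8 12)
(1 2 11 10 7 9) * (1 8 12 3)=(1 2 11 10 7 9 8 12 3)=[0, 2, 11, 1, 4, 5, 6, 9, 12, 8, 7, 10, 3]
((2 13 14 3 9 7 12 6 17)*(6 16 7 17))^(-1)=(2 17 9 3 14 13)(7 16 12)=[0, 1, 17, 14, 4, 5, 6, 16, 8, 3, 10, 11, 7, 2, 13, 15, 12, 9]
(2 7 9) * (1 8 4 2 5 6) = (1 8 4 2 7 9 5 6) = [0, 8, 7, 3, 2, 6, 1, 9, 4, 5]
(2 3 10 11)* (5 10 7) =(2 3 7 5 10 11) =[0, 1, 3, 7, 4, 10, 6, 5, 8, 9, 11, 2]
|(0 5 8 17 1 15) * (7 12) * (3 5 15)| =10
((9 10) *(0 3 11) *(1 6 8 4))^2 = (0 11 3)(1 8)(4 6) = [11, 8, 2, 0, 6, 5, 4, 7, 1, 9, 10, 3]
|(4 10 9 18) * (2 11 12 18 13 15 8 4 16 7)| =|(2 11 12 18 16 7)(4 10 9 13 15 8)| =6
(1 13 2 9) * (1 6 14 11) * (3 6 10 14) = (1 13 2 9 10 14 11)(3 6) = [0, 13, 9, 6, 4, 5, 3, 7, 8, 10, 14, 1, 12, 2, 11]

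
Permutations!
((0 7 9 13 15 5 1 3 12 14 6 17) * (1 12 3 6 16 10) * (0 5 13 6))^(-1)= (0 1 10 16 14 12 5 17 6 9 7)(13 15)= [1, 10, 2, 3, 4, 17, 9, 0, 8, 7, 16, 11, 5, 15, 12, 13, 14, 6]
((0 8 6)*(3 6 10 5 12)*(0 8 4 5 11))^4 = (0 3 11 12 10 5 8 4 6) = [3, 1, 2, 11, 6, 8, 0, 7, 4, 9, 5, 12, 10]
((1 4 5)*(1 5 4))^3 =(5) =[0, 1, 2, 3, 4, 5]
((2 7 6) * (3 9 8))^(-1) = (2 6 7)(3 8 9) = [0, 1, 6, 8, 4, 5, 7, 2, 9, 3]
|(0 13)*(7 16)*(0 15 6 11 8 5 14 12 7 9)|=|(0 13 15 6 11 8 5 14 12 7 16 9)|=12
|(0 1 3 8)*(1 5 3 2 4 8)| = 7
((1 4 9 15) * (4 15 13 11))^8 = (15) = [0, 1, 2, 3, 4, 5, 6, 7, 8, 9, 10, 11, 12, 13, 14, 15]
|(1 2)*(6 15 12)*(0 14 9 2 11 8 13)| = 24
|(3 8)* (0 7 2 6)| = |(0 7 2 6)(3 8)| = 4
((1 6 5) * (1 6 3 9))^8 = (1 9 3) = [0, 9, 2, 1, 4, 5, 6, 7, 8, 3]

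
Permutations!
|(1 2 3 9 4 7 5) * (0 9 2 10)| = |(0 9 4 7 5 1 10)(2 3)| = 14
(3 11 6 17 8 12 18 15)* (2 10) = (2 10)(3 11 6 17 8 12 18 15) = [0, 1, 10, 11, 4, 5, 17, 7, 12, 9, 2, 6, 18, 13, 14, 3, 16, 8, 15]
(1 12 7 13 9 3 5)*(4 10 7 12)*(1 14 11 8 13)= (1 4 10 7)(3 5 14 11 8 13 9)= [0, 4, 2, 5, 10, 14, 6, 1, 13, 3, 7, 8, 12, 9, 11]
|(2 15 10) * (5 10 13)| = |(2 15 13 5 10)| = 5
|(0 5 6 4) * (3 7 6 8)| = 7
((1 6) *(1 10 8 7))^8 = (1 8 6 7 10) = [0, 8, 2, 3, 4, 5, 7, 10, 6, 9, 1]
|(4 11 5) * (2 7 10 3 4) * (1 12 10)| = |(1 12 10 3 4 11 5 2 7)| = 9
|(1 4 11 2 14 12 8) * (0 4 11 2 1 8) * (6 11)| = |(0 4 2 14 12)(1 6 11)| = 15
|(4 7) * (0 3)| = |(0 3)(4 7)| = 2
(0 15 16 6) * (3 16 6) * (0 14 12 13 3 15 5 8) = (0 5 8)(3 16 15 6 14 12 13) = [5, 1, 2, 16, 4, 8, 14, 7, 0, 9, 10, 11, 13, 3, 12, 6, 15]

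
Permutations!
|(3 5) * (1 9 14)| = |(1 9 14)(3 5)| = 6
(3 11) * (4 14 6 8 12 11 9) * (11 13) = (3 9 4 14 6 8 12 13 11) = [0, 1, 2, 9, 14, 5, 8, 7, 12, 4, 10, 3, 13, 11, 6]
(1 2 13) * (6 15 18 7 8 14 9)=(1 2 13)(6 15 18 7 8 14 9)=[0, 2, 13, 3, 4, 5, 15, 8, 14, 6, 10, 11, 12, 1, 9, 18, 16, 17, 7]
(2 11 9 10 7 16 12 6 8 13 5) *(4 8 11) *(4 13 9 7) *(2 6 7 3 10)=[0, 1, 13, 10, 8, 6, 11, 16, 9, 2, 4, 3, 7, 5, 14, 15, 12]=(2 13 5 6 11 3 10 4 8 9)(7 16 12)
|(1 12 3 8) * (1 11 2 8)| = |(1 12 3)(2 8 11)| = 3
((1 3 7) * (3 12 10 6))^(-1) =(1 7 3 6 10 12) =[0, 7, 2, 6, 4, 5, 10, 3, 8, 9, 12, 11, 1]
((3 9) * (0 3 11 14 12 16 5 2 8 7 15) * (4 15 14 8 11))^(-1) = (0 15 4 9 3)(2 5 16 12 14 7 8 11) = [15, 1, 5, 0, 9, 16, 6, 8, 11, 3, 10, 2, 14, 13, 7, 4, 12]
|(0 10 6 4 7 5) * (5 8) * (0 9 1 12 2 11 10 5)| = 12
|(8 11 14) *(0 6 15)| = |(0 6 15)(8 11 14)| = 3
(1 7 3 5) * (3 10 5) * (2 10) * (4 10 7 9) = (1 9 4 10 5)(2 7) = [0, 9, 7, 3, 10, 1, 6, 2, 8, 4, 5]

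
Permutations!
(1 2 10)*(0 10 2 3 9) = [10, 3, 2, 9, 4, 5, 6, 7, 8, 0, 1] = (0 10 1 3 9)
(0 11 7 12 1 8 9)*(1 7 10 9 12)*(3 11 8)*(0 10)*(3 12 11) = (0 8 11)(1 12 7)(9 10) = [8, 12, 2, 3, 4, 5, 6, 1, 11, 10, 9, 0, 7]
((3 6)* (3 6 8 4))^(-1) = [0, 1, 2, 4, 8, 5, 6, 7, 3] = (3 4 8)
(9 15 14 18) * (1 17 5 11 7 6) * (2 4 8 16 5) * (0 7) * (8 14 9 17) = [7, 8, 4, 3, 14, 11, 1, 6, 16, 15, 10, 0, 12, 13, 18, 9, 5, 2, 17] = (0 7 6 1 8 16 5 11)(2 4 14 18 17)(9 15)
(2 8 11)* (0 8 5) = (0 8 11 2 5) = [8, 1, 5, 3, 4, 0, 6, 7, 11, 9, 10, 2]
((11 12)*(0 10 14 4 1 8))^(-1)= (0 8 1 4 14 10)(11 12)= [8, 4, 2, 3, 14, 5, 6, 7, 1, 9, 0, 12, 11, 13, 10]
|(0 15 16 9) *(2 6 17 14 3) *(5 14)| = 12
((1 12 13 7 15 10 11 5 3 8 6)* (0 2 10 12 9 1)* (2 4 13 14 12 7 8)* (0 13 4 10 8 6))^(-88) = (15)(0 5 8 11 2 10 3) = [5, 1, 10, 0, 4, 8, 6, 7, 11, 9, 3, 2, 12, 13, 14, 15]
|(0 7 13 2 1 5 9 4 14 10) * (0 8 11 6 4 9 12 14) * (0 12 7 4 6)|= 35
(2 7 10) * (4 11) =(2 7 10)(4 11) =[0, 1, 7, 3, 11, 5, 6, 10, 8, 9, 2, 4]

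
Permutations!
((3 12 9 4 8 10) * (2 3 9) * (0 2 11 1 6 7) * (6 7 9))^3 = (0 12 7 3 1 2 11)(4 6 8 9 10) = [12, 2, 11, 1, 6, 5, 8, 3, 9, 10, 4, 0, 7]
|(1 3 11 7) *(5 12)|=4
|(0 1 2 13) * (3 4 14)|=12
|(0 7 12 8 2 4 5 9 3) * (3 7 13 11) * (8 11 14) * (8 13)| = 10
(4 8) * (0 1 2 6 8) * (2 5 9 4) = [1, 5, 6, 3, 0, 9, 8, 7, 2, 4] = (0 1 5 9 4)(2 6 8)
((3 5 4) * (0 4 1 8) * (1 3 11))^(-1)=(0 8 1 11 4)(3 5)=[8, 11, 2, 5, 0, 3, 6, 7, 1, 9, 10, 4]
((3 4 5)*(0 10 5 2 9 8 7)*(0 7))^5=(0 2 5 8 4 10 9 3)=[2, 1, 5, 0, 10, 8, 6, 7, 4, 3, 9]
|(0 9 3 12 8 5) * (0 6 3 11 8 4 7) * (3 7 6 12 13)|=18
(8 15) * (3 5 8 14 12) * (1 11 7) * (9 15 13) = (1 11 7)(3 5 8 13 9 15 14 12) = [0, 11, 2, 5, 4, 8, 6, 1, 13, 15, 10, 7, 3, 9, 12, 14]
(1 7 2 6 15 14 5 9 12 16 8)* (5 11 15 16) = (1 7 2 6 16 8)(5 9 12)(11 15 14) = [0, 7, 6, 3, 4, 9, 16, 2, 1, 12, 10, 15, 5, 13, 11, 14, 8]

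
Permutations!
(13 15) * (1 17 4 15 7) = (1 17 4 15 13 7) = [0, 17, 2, 3, 15, 5, 6, 1, 8, 9, 10, 11, 12, 7, 14, 13, 16, 4]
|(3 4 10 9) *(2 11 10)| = |(2 11 10 9 3 4)| = 6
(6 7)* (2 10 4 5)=(2 10 4 5)(6 7)=[0, 1, 10, 3, 5, 2, 7, 6, 8, 9, 4]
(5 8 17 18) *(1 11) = (1 11)(5 8 17 18) = [0, 11, 2, 3, 4, 8, 6, 7, 17, 9, 10, 1, 12, 13, 14, 15, 16, 18, 5]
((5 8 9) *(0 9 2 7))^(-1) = (0 7 2 8 5 9) = [7, 1, 8, 3, 4, 9, 6, 2, 5, 0]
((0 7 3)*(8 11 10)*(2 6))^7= (0 7 3)(2 6)(8 11 10)= [7, 1, 6, 0, 4, 5, 2, 3, 11, 9, 8, 10]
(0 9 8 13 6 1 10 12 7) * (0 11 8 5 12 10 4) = (0 9 5 12 7 11 8 13 6 1 4) = [9, 4, 2, 3, 0, 12, 1, 11, 13, 5, 10, 8, 7, 6]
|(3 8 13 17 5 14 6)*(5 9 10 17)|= |(3 8 13 5 14 6)(9 10 17)|= 6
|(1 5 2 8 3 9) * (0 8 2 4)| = 7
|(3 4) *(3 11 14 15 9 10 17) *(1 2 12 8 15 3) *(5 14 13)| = 24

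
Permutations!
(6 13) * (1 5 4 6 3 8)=(1 5 4 6 13 3 8)=[0, 5, 2, 8, 6, 4, 13, 7, 1, 9, 10, 11, 12, 3]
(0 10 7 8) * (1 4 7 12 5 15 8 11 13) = (0 10 12 5 15 8)(1 4 7 11 13) = [10, 4, 2, 3, 7, 15, 6, 11, 0, 9, 12, 13, 5, 1, 14, 8]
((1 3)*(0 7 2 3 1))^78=(0 2)(3 7)=[2, 1, 0, 7, 4, 5, 6, 3]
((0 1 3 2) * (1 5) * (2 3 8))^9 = (0 2 8 1 5) = [2, 5, 8, 3, 4, 0, 6, 7, 1]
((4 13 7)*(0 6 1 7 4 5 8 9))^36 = (13)(0 6 1 7 5 8 9) = [6, 7, 2, 3, 4, 8, 1, 5, 9, 0, 10, 11, 12, 13]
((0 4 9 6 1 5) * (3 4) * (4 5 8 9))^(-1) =[5, 6, 2, 0, 4, 3, 9, 7, 1, 8] =(0 5 3)(1 6 9 8)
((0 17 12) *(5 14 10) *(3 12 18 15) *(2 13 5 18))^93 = (0 14 12 5 3 13 15 2 18 17 10) = [14, 1, 18, 13, 4, 3, 6, 7, 8, 9, 0, 11, 5, 15, 12, 2, 16, 10, 17]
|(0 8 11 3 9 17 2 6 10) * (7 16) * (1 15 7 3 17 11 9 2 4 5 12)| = |(0 8 9 11 17 4 5 12 1 15 7 16 3 2 6 10)| = 16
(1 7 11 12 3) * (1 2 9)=(1 7 11 12 3 2 9)=[0, 7, 9, 2, 4, 5, 6, 11, 8, 1, 10, 12, 3]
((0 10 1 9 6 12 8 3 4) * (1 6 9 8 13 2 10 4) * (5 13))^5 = (0 4)(1 3 8)(2 13 5 12 6 10) = [4, 3, 13, 8, 0, 12, 10, 7, 1, 9, 2, 11, 6, 5]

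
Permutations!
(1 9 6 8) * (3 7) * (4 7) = (1 9 6 8)(3 4 7) = [0, 9, 2, 4, 7, 5, 8, 3, 1, 6]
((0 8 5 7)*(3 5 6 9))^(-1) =(0 7 5 3 9 6 8) =[7, 1, 2, 9, 4, 3, 8, 5, 0, 6]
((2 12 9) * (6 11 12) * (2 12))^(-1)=(2 11 6)(9 12)=[0, 1, 11, 3, 4, 5, 2, 7, 8, 12, 10, 6, 9]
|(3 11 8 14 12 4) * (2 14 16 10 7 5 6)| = |(2 14 12 4 3 11 8 16 10 7 5 6)| = 12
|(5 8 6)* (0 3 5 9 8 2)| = 12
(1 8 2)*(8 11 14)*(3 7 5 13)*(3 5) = [0, 11, 1, 7, 4, 13, 6, 3, 2, 9, 10, 14, 12, 5, 8] = (1 11 14 8 2)(3 7)(5 13)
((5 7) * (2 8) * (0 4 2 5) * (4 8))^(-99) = (0 8 5 7)(2 4) = [8, 1, 4, 3, 2, 7, 6, 0, 5]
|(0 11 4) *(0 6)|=4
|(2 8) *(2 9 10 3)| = |(2 8 9 10 3)| = 5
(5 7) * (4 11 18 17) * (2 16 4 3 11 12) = (2 16 4 12)(3 11 18 17)(5 7) = [0, 1, 16, 11, 12, 7, 6, 5, 8, 9, 10, 18, 2, 13, 14, 15, 4, 3, 17]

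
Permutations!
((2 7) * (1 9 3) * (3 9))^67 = (9)(1 3)(2 7) = [0, 3, 7, 1, 4, 5, 6, 2, 8, 9]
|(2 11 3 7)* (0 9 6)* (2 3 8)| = 6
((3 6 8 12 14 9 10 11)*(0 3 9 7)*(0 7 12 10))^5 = [11, 1, 2, 9, 4, 5, 0, 7, 3, 10, 6, 8, 14, 13, 12] = (0 11 8 3 9 10 6)(12 14)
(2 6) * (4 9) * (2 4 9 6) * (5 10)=(4 6)(5 10)=[0, 1, 2, 3, 6, 10, 4, 7, 8, 9, 5]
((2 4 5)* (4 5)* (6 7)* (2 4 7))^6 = [0, 1, 5, 3, 7, 4, 2, 6] = (2 5 4 7 6)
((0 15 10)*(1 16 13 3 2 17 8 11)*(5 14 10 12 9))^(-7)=(1 16 13 3 2 17 8 11)=[0, 16, 17, 2, 4, 5, 6, 7, 11, 9, 10, 1, 12, 3, 14, 15, 13, 8]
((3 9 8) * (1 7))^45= (9)(1 7)= [0, 7, 2, 3, 4, 5, 6, 1, 8, 9]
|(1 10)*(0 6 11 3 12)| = |(0 6 11 3 12)(1 10)| = 10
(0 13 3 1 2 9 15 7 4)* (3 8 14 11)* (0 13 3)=[3, 2, 9, 1, 13, 5, 6, 4, 14, 15, 10, 0, 12, 8, 11, 7]=(0 3 1 2 9 15 7 4 13 8 14 11)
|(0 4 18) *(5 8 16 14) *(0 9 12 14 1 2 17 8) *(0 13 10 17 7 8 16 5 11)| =63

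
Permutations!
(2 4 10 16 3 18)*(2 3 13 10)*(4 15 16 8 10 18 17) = (2 15 16 13 18 3 17 4)(8 10) = [0, 1, 15, 17, 2, 5, 6, 7, 10, 9, 8, 11, 12, 18, 14, 16, 13, 4, 3]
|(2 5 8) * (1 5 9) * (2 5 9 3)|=|(1 9)(2 3)(5 8)|=2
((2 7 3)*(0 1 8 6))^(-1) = (0 6 8 1)(2 3 7) = [6, 0, 3, 7, 4, 5, 8, 2, 1]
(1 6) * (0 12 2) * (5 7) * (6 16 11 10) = (0 12 2)(1 16 11 10 6)(5 7) = [12, 16, 0, 3, 4, 7, 1, 5, 8, 9, 6, 10, 2, 13, 14, 15, 11]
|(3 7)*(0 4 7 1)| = |(0 4 7 3 1)| = 5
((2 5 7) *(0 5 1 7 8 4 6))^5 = [0, 2, 7, 3, 4, 5, 6, 1, 8] = (8)(1 2 7)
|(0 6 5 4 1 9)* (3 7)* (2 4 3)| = 9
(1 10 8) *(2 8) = (1 10 2 8) = [0, 10, 8, 3, 4, 5, 6, 7, 1, 9, 2]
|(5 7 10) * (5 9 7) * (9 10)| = |(10)(7 9)| = 2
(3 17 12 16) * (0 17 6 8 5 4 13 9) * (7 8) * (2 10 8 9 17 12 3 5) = (0 12 16 5 4 13 17 3 6 7 9)(2 10 8) = [12, 1, 10, 6, 13, 4, 7, 9, 2, 0, 8, 11, 16, 17, 14, 15, 5, 3]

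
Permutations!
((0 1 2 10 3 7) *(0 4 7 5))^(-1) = (0 5 3 10 2 1)(4 7) = [5, 0, 1, 10, 7, 3, 6, 4, 8, 9, 2]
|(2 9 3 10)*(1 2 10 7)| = |(10)(1 2 9 3 7)| = 5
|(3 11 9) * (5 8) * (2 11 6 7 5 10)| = |(2 11 9 3 6 7 5 8 10)| = 9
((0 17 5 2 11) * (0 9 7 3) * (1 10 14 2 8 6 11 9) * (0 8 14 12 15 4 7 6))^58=(0 12 2 3 1 5 4 6)(7 11 17 15 9 8 10 14)=[12, 5, 3, 1, 6, 4, 0, 11, 10, 8, 14, 17, 2, 13, 7, 9, 16, 15]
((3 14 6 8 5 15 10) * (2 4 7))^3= [0, 1, 2, 8, 4, 3, 15, 7, 10, 9, 6, 11, 12, 13, 5, 14]= (3 8 10 6 15 14 5)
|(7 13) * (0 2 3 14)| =|(0 2 3 14)(7 13)| =4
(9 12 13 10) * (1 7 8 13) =[0, 7, 2, 3, 4, 5, 6, 8, 13, 12, 9, 11, 1, 10] =(1 7 8 13 10 9 12)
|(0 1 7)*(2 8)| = 6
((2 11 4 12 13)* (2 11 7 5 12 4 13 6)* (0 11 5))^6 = [2, 1, 12, 3, 4, 11, 5, 6, 8, 9, 10, 7, 13, 0] = (0 2 12 13)(5 11 7 6)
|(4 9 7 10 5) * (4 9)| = 4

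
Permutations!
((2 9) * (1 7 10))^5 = (1 10 7)(2 9) = [0, 10, 9, 3, 4, 5, 6, 1, 8, 2, 7]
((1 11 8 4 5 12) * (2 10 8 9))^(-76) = (1 8 11 4 9 5 2 12 10) = [0, 8, 12, 3, 9, 2, 6, 7, 11, 5, 1, 4, 10]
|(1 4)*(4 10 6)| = |(1 10 6 4)| = 4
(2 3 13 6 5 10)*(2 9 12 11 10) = (2 3 13 6 5)(9 12 11 10) = [0, 1, 3, 13, 4, 2, 5, 7, 8, 12, 9, 10, 11, 6]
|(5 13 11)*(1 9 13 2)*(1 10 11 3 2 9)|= |(2 10 11 5 9 13 3)|= 7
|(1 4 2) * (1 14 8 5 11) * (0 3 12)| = |(0 3 12)(1 4 2 14 8 5 11)| = 21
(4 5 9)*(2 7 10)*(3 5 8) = (2 7 10)(3 5 9 4 8) = [0, 1, 7, 5, 8, 9, 6, 10, 3, 4, 2]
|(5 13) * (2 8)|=|(2 8)(5 13)|=2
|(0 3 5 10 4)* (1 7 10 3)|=|(0 1 7 10 4)(3 5)|=10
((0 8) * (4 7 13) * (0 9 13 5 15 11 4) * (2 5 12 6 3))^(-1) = (0 13 9 8)(2 3 6 12 7 4 11 15 5) = [13, 1, 3, 6, 11, 2, 12, 4, 0, 8, 10, 15, 7, 9, 14, 5]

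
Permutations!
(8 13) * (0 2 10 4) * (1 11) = [2, 11, 10, 3, 0, 5, 6, 7, 13, 9, 4, 1, 12, 8] = (0 2 10 4)(1 11)(8 13)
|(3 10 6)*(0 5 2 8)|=12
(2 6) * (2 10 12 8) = [0, 1, 6, 3, 4, 5, 10, 7, 2, 9, 12, 11, 8] = (2 6 10 12 8)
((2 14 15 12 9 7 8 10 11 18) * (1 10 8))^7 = (1 12 2 10 9 14 11 7 15 18) = [0, 12, 10, 3, 4, 5, 6, 15, 8, 14, 9, 7, 2, 13, 11, 18, 16, 17, 1]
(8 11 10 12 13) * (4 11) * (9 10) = (4 11 9 10 12 13 8) = [0, 1, 2, 3, 11, 5, 6, 7, 4, 10, 12, 9, 13, 8]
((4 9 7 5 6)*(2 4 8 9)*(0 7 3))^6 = (0 3 9 8 6 5 7) = [3, 1, 2, 9, 4, 7, 5, 0, 6, 8]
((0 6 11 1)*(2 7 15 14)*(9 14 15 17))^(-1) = (0 1 11 6)(2 14 9 17 7) = [1, 11, 14, 3, 4, 5, 0, 2, 8, 17, 10, 6, 12, 13, 9, 15, 16, 7]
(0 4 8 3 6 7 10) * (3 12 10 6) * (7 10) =[4, 1, 2, 3, 8, 5, 10, 6, 12, 9, 0, 11, 7] =(0 4 8 12 7 6 10)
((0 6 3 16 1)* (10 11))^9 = (0 1 16 3 6)(10 11) = [1, 16, 2, 6, 4, 5, 0, 7, 8, 9, 11, 10, 12, 13, 14, 15, 3]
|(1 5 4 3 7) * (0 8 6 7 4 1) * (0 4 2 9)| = |(0 8 6 7 4 3 2 9)(1 5)| = 8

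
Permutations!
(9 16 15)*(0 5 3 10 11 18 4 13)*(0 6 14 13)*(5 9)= (0 9 16 15 5 3 10 11 18 4)(6 14 13)= [9, 1, 2, 10, 0, 3, 14, 7, 8, 16, 11, 18, 12, 6, 13, 5, 15, 17, 4]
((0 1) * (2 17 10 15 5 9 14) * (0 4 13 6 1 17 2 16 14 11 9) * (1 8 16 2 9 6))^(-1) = (0 5 15 10 17)(1 13 4)(2 14 16 8 6 11 9) = [5, 13, 14, 3, 1, 15, 11, 7, 6, 2, 17, 9, 12, 4, 16, 10, 8, 0]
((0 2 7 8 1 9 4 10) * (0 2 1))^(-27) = [2, 7, 9, 3, 0, 5, 6, 4, 10, 8, 1] = (0 2 9 8 10 1 7 4)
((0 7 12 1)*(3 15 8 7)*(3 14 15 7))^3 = (0 8 12 14 3 1 15 7) = [8, 15, 2, 1, 4, 5, 6, 0, 12, 9, 10, 11, 14, 13, 3, 7]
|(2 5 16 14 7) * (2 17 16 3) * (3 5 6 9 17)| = 8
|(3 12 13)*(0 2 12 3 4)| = 5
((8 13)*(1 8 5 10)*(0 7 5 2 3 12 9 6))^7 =(0 2 5 12 1 6 13 7 3 10 9 8) =[2, 6, 5, 10, 4, 12, 13, 3, 0, 8, 9, 11, 1, 7]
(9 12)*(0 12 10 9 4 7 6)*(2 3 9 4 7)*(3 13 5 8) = (0 12 7 6)(2 13 5 8 3 9 10 4) = [12, 1, 13, 9, 2, 8, 0, 6, 3, 10, 4, 11, 7, 5]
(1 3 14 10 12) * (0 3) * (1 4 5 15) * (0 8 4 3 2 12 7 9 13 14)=(0 2 12 3)(1 8 4 5 15)(7 9 13 14 10)=[2, 8, 12, 0, 5, 15, 6, 9, 4, 13, 7, 11, 3, 14, 10, 1]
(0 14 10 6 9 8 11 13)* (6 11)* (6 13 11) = [14, 1, 2, 3, 4, 5, 9, 7, 13, 8, 6, 11, 12, 0, 10] = (0 14 10 6 9 8 13)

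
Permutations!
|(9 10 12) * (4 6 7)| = 3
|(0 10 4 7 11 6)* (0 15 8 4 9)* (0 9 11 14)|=9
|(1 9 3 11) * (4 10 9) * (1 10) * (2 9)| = 10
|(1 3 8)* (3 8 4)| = |(1 8)(3 4)| = 2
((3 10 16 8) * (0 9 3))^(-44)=(0 16 3)(8 10 9)=[16, 1, 2, 0, 4, 5, 6, 7, 10, 8, 9, 11, 12, 13, 14, 15, 3]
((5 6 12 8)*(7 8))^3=[0, 1, 2, 3, 4, 7, 8, 6, 12, 9, 10, 11, 5]=(5 7 6 8 12)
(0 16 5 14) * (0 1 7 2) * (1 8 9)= (0 16 5 14 8 9 1 7 2)= [16, 7, 0, 3, 4, 14, 6, 2, 9, 1, 10, 11, 12, 13, 8, 15, 5]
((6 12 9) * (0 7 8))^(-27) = (12) = [0, 1, 2, 3, 4, 5, 6, 7, 8, 9, 10, 11, 12]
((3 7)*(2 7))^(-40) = (2 3 7) = [0, 1, 3, 7, 4, 5, 6, 2]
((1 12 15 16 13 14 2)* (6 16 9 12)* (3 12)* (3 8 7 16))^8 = (1 16 15)(2 7 12)(3 14 8)(6 13 9) = [0, 16, 7, 14, 4, 5, 13, 12, 3, 6, 10, 11, 2, 9, 8, 1, 15]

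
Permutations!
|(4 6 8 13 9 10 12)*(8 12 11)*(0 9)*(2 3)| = 6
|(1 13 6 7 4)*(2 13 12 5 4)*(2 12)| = 8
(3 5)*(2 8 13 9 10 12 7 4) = (2 8 13 9 10 12 7 4)(3 5) = [0, 1, 8, 5, 2, 3, 6, 4, 13, 10, 12, 11, 7, 9]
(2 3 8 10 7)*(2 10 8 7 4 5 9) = (2 3 7 10 4 5 9) = [0, 1, 3, 7, 5, 9, 6, 10, 8, 2, 4]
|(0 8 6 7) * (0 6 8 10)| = 2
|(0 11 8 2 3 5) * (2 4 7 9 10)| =10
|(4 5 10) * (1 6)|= 6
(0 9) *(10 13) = (0 9)(10 13) = [9, 1, 2, 3, 4, 5, 6, 7, 8, 0, 13, 11, 12, 10]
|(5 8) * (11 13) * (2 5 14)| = |(2 5 8 14)(11 13)| = 4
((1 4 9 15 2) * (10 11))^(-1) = (1 2 15 9 4)(10 11) = [0, 2, 15, 3, 1, 5, 6, 7, 8, 4, 11, 10, 12, 13, 14, 9]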